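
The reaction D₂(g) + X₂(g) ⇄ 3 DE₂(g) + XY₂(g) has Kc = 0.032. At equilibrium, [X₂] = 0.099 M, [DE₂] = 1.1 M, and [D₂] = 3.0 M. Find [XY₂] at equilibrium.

[XY₂] = 0.0071 M

At equilibrium, Kc = [DE₂]³·[XY₂] / ([D₂]·[X₂]) = 0.032.
(1.1)³·([XY₂]) / ((3.0)·(0.099)) = 0.032
[XY₂] = 0.00714 = 0.0071 M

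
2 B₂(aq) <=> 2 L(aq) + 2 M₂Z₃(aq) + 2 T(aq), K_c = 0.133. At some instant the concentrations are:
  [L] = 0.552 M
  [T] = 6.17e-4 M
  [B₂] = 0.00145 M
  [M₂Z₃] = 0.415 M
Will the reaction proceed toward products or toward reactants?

in the forward direction

Q_c = [L]²·[M₂Z₃]²·[T]² / [B₂]² = (0.552)²·(0.415)²·(6.17e-4)² / (0.00145)² = 0.00950
Q_c = 0.00950 < K_c = 0.133, so the forward reaction proceeds.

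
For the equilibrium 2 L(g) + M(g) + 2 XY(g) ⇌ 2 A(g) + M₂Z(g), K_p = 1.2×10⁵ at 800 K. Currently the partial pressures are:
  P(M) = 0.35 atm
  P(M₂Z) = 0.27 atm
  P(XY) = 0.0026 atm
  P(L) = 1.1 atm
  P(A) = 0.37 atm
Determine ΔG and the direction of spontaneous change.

Q_p = P(A)²·P(M₂Z) / (P(L)²·P(M)·P(XY)²) = (0.37)²·(0.27) / ((1.1)²·(0.35)·(0.0026)²) = 12900
ΔG = RT ln(Q_p/K_p) = (8.314 J mol⁻¹ K⁻¹)(800 K) × ln(12900/1.2×10⁵)
   = (6.651 kJ/mol)(-2.230) = -14.8 kJ/mol
ΔG < 0, so the forward reaction is spontaneous (proceeds forward).

ΔG = -14.8 kJ/mol; the forward reaction is spontaneous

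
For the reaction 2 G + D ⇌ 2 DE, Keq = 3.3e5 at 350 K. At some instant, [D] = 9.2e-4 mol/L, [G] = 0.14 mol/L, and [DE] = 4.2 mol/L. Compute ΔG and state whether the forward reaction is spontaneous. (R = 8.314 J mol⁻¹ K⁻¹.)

ΔG = 3.16 kJ/mol; the forward reaction is non-spontaneous

Q = [DE]² / ([G]²·[D]) = (4.2)² / ((0.14)²·(9.2e-4)) = 9.78e5
ΔG = RT ln(Q/Keq) = (8.314 J mol⁻¹ K⁻¹)(350 K) × ln(9.78e5/3.3e5)
   = (2.910 kJ/mol)(1.086) = 3.16 kJ/mol
ΔG > 0, so the forward reaction is non-spontaneous (proceeds in reverse).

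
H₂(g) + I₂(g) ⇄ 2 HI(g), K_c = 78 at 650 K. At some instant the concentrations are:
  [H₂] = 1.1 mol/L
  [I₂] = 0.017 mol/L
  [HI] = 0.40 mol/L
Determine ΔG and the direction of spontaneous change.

Q_c = [HI]² / ([H₂]·[I₂]) = (0.40)² / ((1.1)·(0.017)) = 8.56
ΔG = RT ln(Q_c/K_c) = (8.314 J mol⁻¹ K⁻¹)(650 K) × ln(8.56/78)
   = (5.404 kJ/mol)(-2.210) = -11.9 kJ/mol
ΔG < 0, so the forward reaction is spontaneous (proceeds forward).

ΔG = -11.9 kJ/mol; the forward reaction is spontaneous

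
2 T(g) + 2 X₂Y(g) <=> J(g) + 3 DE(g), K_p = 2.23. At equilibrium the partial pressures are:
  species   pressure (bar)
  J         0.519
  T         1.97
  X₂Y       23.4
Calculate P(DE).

P(DE) = 20.9 bar

At equilibrium, K_p = P(J)·P(DE)³ / (P(T)²·P(X₂Y)²) = 2.23.
(0.519)·(P(DE))³ / ((1.97)²·(23.4)²) = 2.23
P(DE)³ = 9130 ⇒ P(DE) = 20.9 bar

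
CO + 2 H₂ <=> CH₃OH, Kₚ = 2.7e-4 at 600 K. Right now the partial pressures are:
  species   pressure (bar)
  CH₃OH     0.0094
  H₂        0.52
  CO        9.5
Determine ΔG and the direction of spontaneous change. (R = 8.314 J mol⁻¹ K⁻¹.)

ΔG = 13.0 kJ/mol; the forward reaction is non-spontaneous

Qₚ = P(CH₃OH) / (P(CO)·P(H₂)²) = (0.0094) / ((9.5)·(0.52)²) = 0.00366
ΔG = RT ln(Qₚ/Kₚ) = (8.314 J mol⁻¹ K⁻¹)(600 K) × ln(0.00366/2.7e-4)
   = (4.988 kJ/mol)(2.607) = 13.0 kJ/mol
ΔG > 0, so the forward reaction is non-spontaneous (proceeds in reverse).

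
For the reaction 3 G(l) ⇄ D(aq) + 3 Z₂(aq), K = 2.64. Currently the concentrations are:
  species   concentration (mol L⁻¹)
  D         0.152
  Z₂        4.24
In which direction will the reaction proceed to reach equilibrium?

(G is a pure liquid — omitted from Q.)
Q = [D]·[Z₂]³ = (0.152)·(4.24)³ = 11.6
Q = 11.6 > K = 2.64, so the reverse reaction proceeds.

to the left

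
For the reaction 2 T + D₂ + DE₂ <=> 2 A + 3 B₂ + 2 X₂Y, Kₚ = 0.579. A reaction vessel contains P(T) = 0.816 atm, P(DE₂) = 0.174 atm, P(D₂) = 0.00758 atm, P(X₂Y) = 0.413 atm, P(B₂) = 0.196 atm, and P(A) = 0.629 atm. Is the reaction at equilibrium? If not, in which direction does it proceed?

neither direction; the system is at equilibrium

Qₚ = P(A)²·P(B₂)³·P(X₂Y)² / (P(T)²·P(D₂)·P(DE₂)) = (0.629)²·(0.196)³·(0.413)² / ((0.816)²·(0.00758)·(0.174)) = 0.579
Qₚ = 0.579 = Kₚ, so the system is already at equilibrium.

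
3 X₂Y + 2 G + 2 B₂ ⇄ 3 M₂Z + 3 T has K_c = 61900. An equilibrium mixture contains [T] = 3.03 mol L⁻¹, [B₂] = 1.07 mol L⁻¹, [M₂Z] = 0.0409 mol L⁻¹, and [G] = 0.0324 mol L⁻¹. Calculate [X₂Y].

At equilibrium, K_c = [M₂Z]³·[T]³ / ([X₂Y]³·[G]²·[B₂]²) = 61900.
(0.0409)³·(3.03)³ / (([X₂Y])³·(0.0324)²·(1.07)²) = 61900
[X₂Y]³ = 2.56×10⁻⁵ ⇒ [X₂Y] = 0.0295 mol L⁻¹

[X₂Y] = 0.0295 mol L⁻¹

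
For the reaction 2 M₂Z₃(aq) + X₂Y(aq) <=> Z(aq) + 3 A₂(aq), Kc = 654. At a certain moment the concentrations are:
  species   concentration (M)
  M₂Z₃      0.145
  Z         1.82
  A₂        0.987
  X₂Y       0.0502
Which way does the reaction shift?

Qc = [Z]·[A₂]³ / ([M₂Z₃]²·[X₂Y]) = (1.82)·(0.987)³ / ((0.145)²·(0.0502)) = 1660
Qc = 1660 > Kc = 654, so the reverse reaction proceeds.

in the reverse direction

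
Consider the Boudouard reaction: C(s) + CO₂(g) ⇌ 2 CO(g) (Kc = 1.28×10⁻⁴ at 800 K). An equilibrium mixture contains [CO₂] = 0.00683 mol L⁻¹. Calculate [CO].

(C is a pure solid — omitted from Kc.)
At equilibrium, Kc = [CO]² / [CO₂] = 1.28×10⁻⁴.
([CO])² / (0.00683) = 1.28×10⁻⁴
[CO]² = 8.74×10⁻⁷ ⇒ [CO] = 9.35×10⁻⁴ mol L⁻¹

[CO] = 9.35×10⁻⁴ mol L⁻¹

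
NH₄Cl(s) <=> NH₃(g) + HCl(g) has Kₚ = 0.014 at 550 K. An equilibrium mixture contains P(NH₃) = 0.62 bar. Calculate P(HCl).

P(HCl) = 0.023 bar

(NH₄Cl is a pure solid — omitted from Kₚ.)
At equilibrium, Kₚ = P(NH₃)·P(HCl) = 0.014.
(0.62)·(P(HCl)) = 0.014
P(HCl) = 0.0226 = 0.023 bar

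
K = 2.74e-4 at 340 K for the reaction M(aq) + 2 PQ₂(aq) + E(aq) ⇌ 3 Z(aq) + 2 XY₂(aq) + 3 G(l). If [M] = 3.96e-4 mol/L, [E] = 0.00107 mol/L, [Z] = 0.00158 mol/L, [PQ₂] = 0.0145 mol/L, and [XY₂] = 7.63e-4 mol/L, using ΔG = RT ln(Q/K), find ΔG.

(G is a pure liquid — omitted from Q.)
Q = [Z]³·[XY₂]² / ([M]·[PQ₂]²·[E]) = (0.00158)³·(7.63e-4)² / ((3.96e-4)·(0.0145)²·(0.00107)) = 2.58e-5
ΔG = RT ln(Q/K) = (8.314 J mol⁻¹ K⁻¹)(340 K) × ln(2.58e-5/2.74e-4)
   = (2.827 kJ/mol)(-2.363) = -6.68 kJ/mol
ΔG < 0, so the forward reaction is spontaneous (proceeds forward).

ΔG = -6.68 kJ/mol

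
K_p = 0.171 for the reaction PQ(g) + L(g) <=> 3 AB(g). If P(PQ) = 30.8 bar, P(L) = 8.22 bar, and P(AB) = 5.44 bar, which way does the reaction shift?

Q_p = P(AB)³ / (P(PQ)·P(L)) = (5.44)³ / ((30.8)·(8.22)) = 0.636
Q_p = 0.636 > K_p = 0.171, so the reverse reaction proceeds.

to the left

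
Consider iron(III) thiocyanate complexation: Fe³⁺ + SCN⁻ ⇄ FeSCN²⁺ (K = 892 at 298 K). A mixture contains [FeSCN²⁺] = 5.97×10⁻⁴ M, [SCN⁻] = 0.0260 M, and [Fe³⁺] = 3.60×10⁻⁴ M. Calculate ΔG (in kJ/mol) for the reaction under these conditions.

Q = [FeSCN²⁺] / ([Fe³⁺]·[SCN⁻]) = (5.97×10⁻⁴) / ((3.60×10⁻⁴)·(0.0260)) = 63.8
ΔG = RT ln(Q/K) = (8.314 J mol⁻¹ K⁻¹)(298 K) × ln(63.8/892)
   = (2.478 kJ/mol)(-2.638) = -6.54 kJ/mol
ΔG < 0, so the forward reaction is spontaneous (proceeds forward).

ΔG = -6.54 kJ/mol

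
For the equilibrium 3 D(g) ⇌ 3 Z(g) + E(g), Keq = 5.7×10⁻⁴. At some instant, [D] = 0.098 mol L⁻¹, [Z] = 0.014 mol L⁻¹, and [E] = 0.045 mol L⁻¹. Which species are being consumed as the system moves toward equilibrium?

Q = [Z]³·[E] / [D]³ = (0.014)³·(0.045) / (0.098)³ = 1.3×10⁻⁴
Q = 1.3×10⁻⁴ < Keq = 5.7×10⁻⁴: net forward reaction.

D (reactants)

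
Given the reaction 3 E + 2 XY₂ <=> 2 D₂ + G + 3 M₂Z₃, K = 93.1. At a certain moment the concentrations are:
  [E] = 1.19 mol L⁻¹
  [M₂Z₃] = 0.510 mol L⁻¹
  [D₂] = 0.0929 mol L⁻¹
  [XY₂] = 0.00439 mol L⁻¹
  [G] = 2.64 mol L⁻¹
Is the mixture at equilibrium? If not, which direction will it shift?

yes, at equilibrium

Q = [D₂]²·[G]·[M₂Z₃]³ / ([E]³·[XY₂]²) = (0.0929)²·(2.64)·(0.510)³ / ((1.19)³·(0.00439)²) = 93.1
Q = 93.1 = K; the system is at equilibrium.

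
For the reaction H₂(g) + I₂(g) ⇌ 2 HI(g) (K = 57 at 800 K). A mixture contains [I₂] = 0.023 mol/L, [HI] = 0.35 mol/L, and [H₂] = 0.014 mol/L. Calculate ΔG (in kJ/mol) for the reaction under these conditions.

ΔG = 12.6 kJ/mol

Q = [HI]² / ([H₂]·[I₂]) = (0.35)² / ((0.014)·(0.023)) = 380
ΔG = RT ln(Q/K) = (8.314 J mol⁻¹ K⁻¹)(800 K) × ln(380/57)
   = (6.651 kJ/mol)(1.897) = 12.6 kJ/mol
ΔG > 0, so the forward reaction is non-spontaneous (proceeds in reverse).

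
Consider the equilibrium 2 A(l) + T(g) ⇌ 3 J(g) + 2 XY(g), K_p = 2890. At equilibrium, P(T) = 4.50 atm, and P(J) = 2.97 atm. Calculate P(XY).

P(XY) = 22.3 atm

(A is a pure liquid — omitted from K_p.)
At equilibrium, K_p = P(J)³·P(XY)² / P(T) = 2890.
(2.97)³·(P(XY))² / (4.50) = 2890
P(XY)² = 496 ⇒ P(XY) = 22.3 atm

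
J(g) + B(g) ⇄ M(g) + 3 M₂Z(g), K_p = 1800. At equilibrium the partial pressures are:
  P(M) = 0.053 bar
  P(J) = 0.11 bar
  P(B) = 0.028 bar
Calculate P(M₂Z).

At equilibrium, K_p = P(M)·P(M₂Z)³ / (P(J)·P(B)) = 1800.
(0.053)·(P(M₂Z))³ / ((0.11)·(0.028)) = 1800
P(M₂Z)³ = 105 ⇒ P(M₂Z) = 4.7 bar

P(M₂Z) = 4.7 bar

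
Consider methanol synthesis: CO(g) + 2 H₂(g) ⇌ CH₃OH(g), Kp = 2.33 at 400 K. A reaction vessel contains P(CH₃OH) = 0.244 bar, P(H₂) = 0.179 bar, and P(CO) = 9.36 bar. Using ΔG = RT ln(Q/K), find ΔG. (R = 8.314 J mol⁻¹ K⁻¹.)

Qp = P(CH₃OH) / (P(CO)·P(H₂)²) = (0.244) / ((9.36)·(0.179)²) = 0.814
ΔG = RT ln(Qp/Kp) = (8.314 J mol⁻¹ K⁻¹)(400 K) × ln(0.814/2.33)
   = (3.326 kJ/mol)(-1.052) = -3.50 kJ/mol
ΔG < 0, so the forward reaction is spontaneous (proceeds forward).

ΔG = -3.50 kJ/mol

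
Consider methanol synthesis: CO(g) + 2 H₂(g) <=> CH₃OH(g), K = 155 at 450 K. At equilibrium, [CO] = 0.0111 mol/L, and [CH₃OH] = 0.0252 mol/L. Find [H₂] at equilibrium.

[H₂] = 0.121 mol/L

At equilibrium, K = [CH₃OH] / ([CO]·[H₂]²) = 155.
(0.0252) / ((0.0111)·([H₂])²) = 155
[H₂]² = 0.0146 ⇒ [H₂] = 0.121 mol/L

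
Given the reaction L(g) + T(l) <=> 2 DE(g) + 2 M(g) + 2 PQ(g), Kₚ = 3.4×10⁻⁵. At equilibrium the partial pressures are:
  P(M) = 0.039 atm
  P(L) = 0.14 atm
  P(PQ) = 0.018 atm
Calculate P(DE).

(T is a pure liquid — omitted from Kₚ.)
At equilibrium, Kₚ = P(DE)²·P(M)²·P(PQ)² / P(L) = 3.4×10⁻⁵.
(P(DE))²·(0.039)²·(0.018)² / (0.14) = 3.4×10⁻⁵
P(DE)² = 9.66 ⇒ P(DE) = 3.1 atm

P(DE) = 3.1 atm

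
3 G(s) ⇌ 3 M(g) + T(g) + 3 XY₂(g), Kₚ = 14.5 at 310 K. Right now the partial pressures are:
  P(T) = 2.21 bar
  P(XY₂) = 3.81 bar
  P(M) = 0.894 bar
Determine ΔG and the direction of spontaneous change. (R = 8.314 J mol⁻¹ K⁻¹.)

ΔG = 4.63 kJ/mol; the forward reaction is non-spontaneous

(G is a pure solid — omitted from Qₚ.)
Qₚ = P(M)³·P(T)·P(XY₂)³ = (0.894)³·(2.21)·(3.81)³ = 87.3
ΔG = RT ln(Qₚ/Kₚ) = (8.314 J mol⁻¹ K⁻¹)(310 K) × ln(87.3/14.5)
   = (2.577 kJ/mol)(1.795) = 4.63 kJ/mol
ΔG > 0, so the forward reaction is non-spontaneous (proceeds in reverse).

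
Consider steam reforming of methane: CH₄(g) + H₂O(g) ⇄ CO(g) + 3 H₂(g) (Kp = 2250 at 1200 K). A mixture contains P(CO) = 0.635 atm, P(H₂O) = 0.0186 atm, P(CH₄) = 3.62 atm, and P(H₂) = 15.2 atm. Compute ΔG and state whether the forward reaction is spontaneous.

ΔG = 26.8 kJ/mol; the forward reaction is non-spontaneous

Qp = P(CO)·P(H₂)³ / (P(CH₄)·P(H₂O)) = (0.635)·(15.2)³ / ((3.62)·(0.0186)) = 33100
ΔG = RT ln(Qp/Kp) = (8.314 J mol⁻¹ K⁻¹)(1200 K) × ln(33100/2250)
   = (9.977 kJ/mol)(2.689) = 26.8 kJ/mol
ΔG > 0, so the forward reaction is non-spontaneous (proceeds in reverse).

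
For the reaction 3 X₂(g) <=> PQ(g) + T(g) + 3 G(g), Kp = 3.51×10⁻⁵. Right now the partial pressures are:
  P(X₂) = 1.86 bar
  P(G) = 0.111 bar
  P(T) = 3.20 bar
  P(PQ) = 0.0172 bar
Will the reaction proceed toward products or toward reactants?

in the forward direction

Qp = P(PQ)·P(T)·P(G)³ / P(X₂)³ = (0.0172)·(3.20)·(0.111)³ / (1.86)³ = 1.17×10⁻⁵
Qp = 1.17×10⁻⁵ < Kp = 3.51×10⁻⁵, so the forward reaction proceeds.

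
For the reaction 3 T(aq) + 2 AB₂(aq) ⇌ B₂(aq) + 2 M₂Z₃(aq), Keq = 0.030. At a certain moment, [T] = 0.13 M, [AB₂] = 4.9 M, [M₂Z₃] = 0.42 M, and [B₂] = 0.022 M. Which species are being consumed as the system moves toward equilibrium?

B₂, M₂Z₃ (products)

Q = [B₂]·[M₂Z₃]² / ([T]³·[AB₂]²) = (0.022)·(0.42)² / ((0.13)³·(4.9)²) = 0.074
Q = 0.074 > Keq = 0.030: net reverse reaction.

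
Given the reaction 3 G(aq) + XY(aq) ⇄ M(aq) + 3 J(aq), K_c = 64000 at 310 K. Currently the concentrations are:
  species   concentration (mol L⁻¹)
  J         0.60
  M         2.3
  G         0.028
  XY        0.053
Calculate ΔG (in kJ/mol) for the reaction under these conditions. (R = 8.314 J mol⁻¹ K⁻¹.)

ΔG = 4.89 kJ/mol

Q_c = [M]·[J]³ / ([G]³·[XY]) = (2.3)·(0.60)³ / ((0.028)³·(0.053)) = 4.27×10⁵
ΔG = RT ln(Q_c/K_c) = (8.314 J mol⁻¹ K⁻¹)(310 K) × ln(4.27×10⁵/64000)
   = (2.577 kJ/mol)(1.898) = 4.89 kJ/mol
ΔG > 0, so the forward reaction is non-spontaneous (proceeds in reverse).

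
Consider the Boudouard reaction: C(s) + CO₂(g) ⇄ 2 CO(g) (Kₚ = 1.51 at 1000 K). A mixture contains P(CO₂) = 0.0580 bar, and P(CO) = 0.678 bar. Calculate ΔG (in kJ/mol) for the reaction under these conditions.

ΔG = 13.8 kJ/mol

(C is a pure solid — omitted from Qₚ.)
Qₚ = P(CO)² / P(CO₂) = (0.678)² / (0.0580) = 7.93
ΔG = RT ln(Qₚ/Kₚ) = (8.314 J mol⁻¹ K⁻¹)(1000 K) × ln(7.93/1.51)
   = (8.314 kJ/mol)(1.659) = 13.8 kJ/mol
ΔG > 0, so the forward reaction is non-spontaneous (proceeds in reverse).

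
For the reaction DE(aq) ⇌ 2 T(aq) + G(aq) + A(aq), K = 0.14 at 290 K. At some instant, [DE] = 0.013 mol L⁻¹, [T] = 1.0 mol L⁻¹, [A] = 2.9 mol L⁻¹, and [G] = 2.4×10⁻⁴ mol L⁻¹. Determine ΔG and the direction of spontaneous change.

ΔG = -2.32 kJ/mol; the forward reaction is spontaneous

Q = [T]²·[G]·[A] / [DE] = (1.0)²·(2.4×10⁻⁴)·(2.9) / (0.013) = 0.0535
ΔG = RT ln(Q/K) = (8.314 J mol⁻¹ K⁻¹)(290 K) × ln(0.0535/0.14)
   = (2.411 kJ/mol)(-0.9620) = -2.32 kJ/mol
ΔG < 0, so the forward reaction is spontaneous (proceeds forward).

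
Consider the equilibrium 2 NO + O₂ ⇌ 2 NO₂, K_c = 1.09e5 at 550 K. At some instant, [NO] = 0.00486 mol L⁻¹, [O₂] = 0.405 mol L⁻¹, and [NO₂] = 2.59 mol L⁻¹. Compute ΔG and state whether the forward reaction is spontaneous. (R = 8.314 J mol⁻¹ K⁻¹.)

ΔG = 8.51 kJ/mol; the forward reaction is non-spontaneous

Q_c = [NO₂]² / ([NO]²·[O₂]) = (2.59)² / ((0.00486)²·(0.405)) = 7.01e5
ΔG = RT ln(Q_c/K_c) = (8.314 J mol⁻¹ K⁻¹)(550 K) × ln(7.01e5/1.09e5)
   = (4.573 kJ/mol)(1.861) = 8.51 kJ/mol
ΔG > 0, so the forward reaction is non-spontaneous (proceeds in reverse).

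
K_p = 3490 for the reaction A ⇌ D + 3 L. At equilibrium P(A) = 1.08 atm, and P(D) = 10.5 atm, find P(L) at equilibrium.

P(L) = 7.11 atm

At equilibrium, K_p = P(D)·P(L)³ / P(A) = 3490.
(10.5)·(P(L))³ / (1.08) = 3490
P(L)³ = 359 ⇒ P(L) = 7.11 atm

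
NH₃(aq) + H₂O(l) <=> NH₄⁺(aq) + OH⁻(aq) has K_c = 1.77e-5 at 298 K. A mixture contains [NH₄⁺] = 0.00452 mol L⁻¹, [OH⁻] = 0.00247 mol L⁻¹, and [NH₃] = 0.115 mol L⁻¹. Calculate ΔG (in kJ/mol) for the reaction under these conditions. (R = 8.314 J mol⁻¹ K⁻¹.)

(H₂O is a pure liquid — omitted from Q_c.)
Q_c = [NH₄⁺]·[OH⁻] / [NH₃] = (0.00452)·(0.00247) / (0.115) = 9.71e-5
ΔG = RT ln(Q_c/K_c) = (8.314 J mol⁻¹ K⁻¹)(298 K) × ln(9.71e-5/1.77e-5)
   = (2.478 kJ/mol)(1.702) = 4.22 kJ/mol
ΔG > 0, so the forward reaction is non-spontaneous (proceeds in reverse).

ΔG = 4.22 kJ/mol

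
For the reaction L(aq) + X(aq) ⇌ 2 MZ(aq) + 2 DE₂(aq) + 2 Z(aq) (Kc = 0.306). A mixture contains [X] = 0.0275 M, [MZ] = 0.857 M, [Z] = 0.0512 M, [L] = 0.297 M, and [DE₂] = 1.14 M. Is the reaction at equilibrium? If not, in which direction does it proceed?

Qc = [MZ]²·[DE₂]²·[Z]² / ([L]·[X]) = (0.857)²·(1.14)²·(0.0512)² / ((0.297)·(0.0275)) = 0.306
Qc = 0.306 = Kc, so the system is already at equilibrium.

at equilibrium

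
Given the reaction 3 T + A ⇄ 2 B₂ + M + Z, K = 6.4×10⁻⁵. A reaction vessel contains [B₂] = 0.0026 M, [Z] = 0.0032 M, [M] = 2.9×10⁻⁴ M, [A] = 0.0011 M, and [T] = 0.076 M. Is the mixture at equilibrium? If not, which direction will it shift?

Q = [B₂]²·[M]·[Z] / ([T]³·[A]) = (0.0026)²·(2.9×10⁻⁴)·(0.0032) / ((0.076)³·(0.0011)) = 1.3×10⁻⁵
Q = 1.3×10⁻⁵ < K = 6.4×10⁻⁵: net forward reaction.

no; Q < K, reaction proceeds forward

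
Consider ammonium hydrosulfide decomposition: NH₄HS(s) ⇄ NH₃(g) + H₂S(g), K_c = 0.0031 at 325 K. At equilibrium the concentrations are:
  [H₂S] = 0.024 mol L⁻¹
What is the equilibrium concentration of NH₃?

[NH₃] = 0.13 mol L⁻¹

(NH₄HS is a pure solid — omitted from K_c.)
At equilibrium, K_c = [NH₃]·[H₂S] = 0.0031.
([NH₃])·(0.024) = 0.0031
[NH₃] = 0.129 = 0.13 mol L⁻¹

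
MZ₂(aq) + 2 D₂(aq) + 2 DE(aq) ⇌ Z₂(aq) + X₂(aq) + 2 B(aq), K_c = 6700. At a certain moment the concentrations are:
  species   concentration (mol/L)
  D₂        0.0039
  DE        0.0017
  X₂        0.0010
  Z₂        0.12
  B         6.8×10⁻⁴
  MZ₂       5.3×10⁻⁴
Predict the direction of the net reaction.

to the right

Q_c = [Z₂]·[X₂]·[B]² / ([MZ₂]·[D₂]²·[DE]²) = (0.12)·(0.0010)·(6.8×10⁻⁴)² / ((5.3×10⁻⁴)·(0.0039)²·(0.0017)²) = 2400
Q_c = 2400 < K_c = 6700, so the forward reaction proceeds.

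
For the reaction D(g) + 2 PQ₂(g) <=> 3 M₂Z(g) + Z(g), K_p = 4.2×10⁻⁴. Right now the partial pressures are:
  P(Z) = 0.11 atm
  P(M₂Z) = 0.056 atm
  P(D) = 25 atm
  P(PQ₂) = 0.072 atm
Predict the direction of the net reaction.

to the right

Q_p = P(M₂Z)³·P(Z) / (P(D)·P(PQ₂)²) = (0.056)³·(0.11) / ((25)·(0.072)²) = 1.5×10⁻⁴
Q_p = 1.5×10⁻⁴ < K_p = 4.2×10⁻⁴, so the forward reaction proceeds.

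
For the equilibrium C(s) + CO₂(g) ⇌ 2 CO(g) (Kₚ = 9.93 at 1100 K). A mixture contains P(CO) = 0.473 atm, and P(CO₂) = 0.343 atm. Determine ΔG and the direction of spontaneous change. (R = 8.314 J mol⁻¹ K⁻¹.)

ΔG = -24.9 kJ/mol; the forward reaction is spontaneous

(C is a pure solid — omitted from Qₚ.)
Qₚ = P(CO)² / P(CO₂) = (0.473)² / (0.343) = 0.652
ΔG = RT ln(Qₚ/Kₚ) = (8.314 J mol⁻¹ K⁻¹)(1100 K) × ln(0.652/9.93)
   = (9.145 kJ/mol)(-2.723) = -24.9 kJ/mol
ΔG < 0, so the forward reaction is spontaneous (proceeds forward).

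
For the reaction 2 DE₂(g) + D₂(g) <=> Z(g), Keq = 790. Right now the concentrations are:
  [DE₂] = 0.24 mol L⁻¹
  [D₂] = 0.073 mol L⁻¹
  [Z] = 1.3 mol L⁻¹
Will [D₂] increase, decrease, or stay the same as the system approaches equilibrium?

Q = [Z] / ([DE₂]²·[D₂]) = (1.3) / ((0.24)²·(0.073)) = 310
Q = 310 < Keq = 790: net forward reaction.
D₂ is a reactant, so it decreases.

decrease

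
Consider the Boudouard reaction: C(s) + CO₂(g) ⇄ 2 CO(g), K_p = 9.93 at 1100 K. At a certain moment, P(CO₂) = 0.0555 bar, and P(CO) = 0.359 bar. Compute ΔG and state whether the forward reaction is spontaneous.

(C is a pure solid — omitted from Q_p.)
Q_p = P(CO)² / P(CO₂) = (0.359)² / (0.0555) = 2.32
ΔG = RT ln(Q_p/K_p) = (8.314 J mol⁻¹ K⁻¹)(1100 K) × ln(2.32/9.93)
   = (9.145 kJ/mol)(-1.454) = -13.3 kJ/mol
ΔG < 0, so the forward reaction is spontaneous (proceeds forward).

ΔG = -13.3 kJ/mol; the forward reaction is spontaneous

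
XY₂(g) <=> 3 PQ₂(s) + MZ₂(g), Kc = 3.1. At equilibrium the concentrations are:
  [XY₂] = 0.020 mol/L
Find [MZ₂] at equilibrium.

(PQ₂ is a pure solid — omitted from Kc.)
At equilibrium, Kc = [MZ₂] / [XY₂] = 3.1.
([MZ₂]) / (0.020) = 3.1
[MZ₂] = 0.0620 = 0.062 mol/L

[MZ₂] = 0.062 mol/L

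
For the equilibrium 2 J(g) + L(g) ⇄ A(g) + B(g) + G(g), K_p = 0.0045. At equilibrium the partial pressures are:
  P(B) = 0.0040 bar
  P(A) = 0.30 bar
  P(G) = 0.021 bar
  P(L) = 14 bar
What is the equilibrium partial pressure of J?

At equilibrium, K_p = P(A)·P(B)·P(G) / (P(J)²·P(L)) = 0.0045.
(0.30)·(0.0040)·(0.021) / ((P(J))²·(14)) = 0.0045
P(J)² = 4.00e-4 ⇒ P(J) = 0.020 bar

P(J) = 0.020 bar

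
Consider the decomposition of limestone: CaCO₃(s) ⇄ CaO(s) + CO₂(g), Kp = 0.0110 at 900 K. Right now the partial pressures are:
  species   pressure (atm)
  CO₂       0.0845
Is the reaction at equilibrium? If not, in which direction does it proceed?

in the reverse direction

(CaCO₃, CaO are pure solids — omitted from Qp.)
Qp = P(CO₂) = 0.0845
Qp = 0.0845 > Kp = 0.0110, so the reverse reaction proceeds.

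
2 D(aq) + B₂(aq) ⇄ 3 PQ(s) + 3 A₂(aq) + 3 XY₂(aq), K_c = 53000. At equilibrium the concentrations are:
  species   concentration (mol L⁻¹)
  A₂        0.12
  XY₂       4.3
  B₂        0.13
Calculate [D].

[D] = 0.0045 mol L⁻¹

(PQ is a pure solid — omitted from K_c.)
At equilibrium, K_c = [A₂]³·[XY₂]³ / ([D]²·[B₂]) = 53000.
(0.12)³·(4.3)³ / (([D])²·(0.13)) = 53000
[D]² = 1.99×10⁻⁵ ⇒ [D] = 0.0045 mol L⁻¹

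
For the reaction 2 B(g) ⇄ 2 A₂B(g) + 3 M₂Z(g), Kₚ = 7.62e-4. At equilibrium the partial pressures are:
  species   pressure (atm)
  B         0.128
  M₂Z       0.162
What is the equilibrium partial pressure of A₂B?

P(A₂B) = 0.0542 atm

At equilibrium, Kₚ = P(A₂B)²·P(M₂Z)³ / P(B)² = 7.62e-4.
(P(A₂B))²·(0.162)³ / (0.128)² = 7.62e-4
P(A₂B)² = 0.00294 ⇒ P(A₂B) = 0.0542 atm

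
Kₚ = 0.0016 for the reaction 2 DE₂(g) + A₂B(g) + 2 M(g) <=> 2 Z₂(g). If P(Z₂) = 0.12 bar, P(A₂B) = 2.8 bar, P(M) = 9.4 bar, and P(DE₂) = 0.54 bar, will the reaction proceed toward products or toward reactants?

forward (toward products)

Qₚ = P(Z₂)² / (P(DE₂)²·P(A₂B)·P(M)²) = (0.12)² / ((0.54)²·(2.8)·(9.4)²) = 2.0×10⁻⁴
Qₚ = 2.0×10⁻⁴ < Kₚ = 0.0016, so the forward reaction proceeds.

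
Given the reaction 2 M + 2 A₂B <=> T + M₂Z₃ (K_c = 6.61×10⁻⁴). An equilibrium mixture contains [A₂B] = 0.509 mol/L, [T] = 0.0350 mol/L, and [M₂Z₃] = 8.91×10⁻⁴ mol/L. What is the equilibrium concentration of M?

[M] = 0.427 mol/L

At equilibrium, K_c = [T]·[M₂Z₃] / ([M]²·[A₂B]²) = 6.61×10⁻⁴.
(0.0350)·(8.91×10⁻⁴) / (([M])²·(0.509)²) = 6.61×10⁻⁴
[M]² = 0.182 ⇒ [M] = 0.427 mol/L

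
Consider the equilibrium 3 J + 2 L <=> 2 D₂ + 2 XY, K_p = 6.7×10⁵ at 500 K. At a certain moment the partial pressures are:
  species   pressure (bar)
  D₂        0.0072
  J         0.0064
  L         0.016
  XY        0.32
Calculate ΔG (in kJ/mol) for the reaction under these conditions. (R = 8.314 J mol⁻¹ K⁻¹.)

ΔG = -8.88 kJ/mol

Q_p = P(D₂)²·P(XY)² / (P(J)³·P(L)²) = (0.0072)²·(0.32)² / ((0.0064)³·(0.016)²) = 79100
ΔG = RT ln(Q_p/K_p) = (8.314 J mol⁻¹ K⁻¹)(500 K) × ln(79100/6.7×10⁵)
   = (4.157 kJ/mol)(-2.137) = -8.88 kJ/mol
ΔG < 0, so the forward reaction is spontaneous (proceeds forward).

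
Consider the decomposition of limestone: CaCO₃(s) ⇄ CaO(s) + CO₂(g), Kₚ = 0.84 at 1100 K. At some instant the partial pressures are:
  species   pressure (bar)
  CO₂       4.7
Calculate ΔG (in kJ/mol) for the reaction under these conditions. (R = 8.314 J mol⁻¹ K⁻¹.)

ΔG = 15.7 kJ/mol

(CaCO₃, CaO are pure solids — omitted from Qₚ.)
Qₚ = P(CO₂) = 4.70
ΔG = RT ln(Qₚ/Kₚ) = (8.314 J mol⁻¹ K⁻¹)(1100 K) × ln(4.70/0.84)
   = (9.145 kJ/mol)(1.722) = 15.7 kJ/mol
ΔG > 0, so the forward reaction is non-spontaneous (proceeds in reverse).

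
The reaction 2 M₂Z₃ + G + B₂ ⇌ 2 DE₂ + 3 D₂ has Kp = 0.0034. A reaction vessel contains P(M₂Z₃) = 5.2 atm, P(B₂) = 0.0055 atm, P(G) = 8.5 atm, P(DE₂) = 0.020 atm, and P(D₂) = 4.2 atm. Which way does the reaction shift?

in the reverse direction

Qp = P(DE₂)²·P(D₂)³ / (P(M₂Z₃)²·P(G)·P(B₂)) = (0.020)²·(4.2)³ / ((5.2)²·(8.5)·(0.0055)) = 0.023
Qp = 0.023 > Kp = 0.0034, so the reverse reaction proceeds.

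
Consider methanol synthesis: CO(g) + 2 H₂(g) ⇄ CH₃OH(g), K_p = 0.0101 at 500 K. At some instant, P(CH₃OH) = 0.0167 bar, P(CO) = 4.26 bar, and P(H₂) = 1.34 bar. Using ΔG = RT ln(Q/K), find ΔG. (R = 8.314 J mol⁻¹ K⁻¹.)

ΔG = -6.37 kJ/mol

Q_p = P(CH₃OH) / (P(CO)·P(H₂)²) = (0.0167) / ((4.26)·(1.34)²) = 0.00218
ΔG = RT ln(Q_p/K_p) = (8.314 J mol⁻¹ K⁻¹)(500 K) × ln(0.00218/0.0101)
   = (4.157 kJ/mol)(-1.533) = -6.37 kJ/mol
ΔG < 0, so the forward reaction is spontaneous (proceeds forward).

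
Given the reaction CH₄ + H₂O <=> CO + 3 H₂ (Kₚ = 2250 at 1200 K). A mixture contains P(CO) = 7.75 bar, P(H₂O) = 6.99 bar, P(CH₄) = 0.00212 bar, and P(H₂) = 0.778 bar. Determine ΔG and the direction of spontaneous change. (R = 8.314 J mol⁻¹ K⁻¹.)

Qₚ = P(CO)·P(H₂)³ / (P(CH₄)·P(H₂O)) = (7.75)·(0.778)³ / ((0.00212)·(6.99)) = 246
ΔG = RT ln(Qₚ/Kₚ) = (8.314 J mol⁻¹ K⁻¹)(1200 K) × ln(246/2250)
   = (9.977 kJ/mol)(-2.213) = -22.1 kJ/mol
ΔG < 0, so the forward reaction is spontaneous (proceeds forward).

ΔG = -22.1 kJ/mol; the forward reaction is spontaneous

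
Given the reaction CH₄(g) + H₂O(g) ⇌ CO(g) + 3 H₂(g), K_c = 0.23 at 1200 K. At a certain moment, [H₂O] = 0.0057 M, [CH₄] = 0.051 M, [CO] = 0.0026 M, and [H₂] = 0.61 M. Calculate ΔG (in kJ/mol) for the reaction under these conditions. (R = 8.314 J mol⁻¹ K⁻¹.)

ΔG = 21.7 kJ/mol

Q_c = [CO]·[H₂]³ / ([CH₄]·[H₂O]) = (0.0026)·(0.61)³ / ((0.051)·(0.0057)) = 2.03
ΔG = RT ln(Q_c/K_c) = (8.314 J mol⁻¹ K⁻¹)(1200 K) × ln(2.03/0.23)
   = (9.977 kJ/mol)(2.178) = 21.7 kJ/mol
ΔG > 0, so the forward reaction is non-spontaneous (proceeds in reverse).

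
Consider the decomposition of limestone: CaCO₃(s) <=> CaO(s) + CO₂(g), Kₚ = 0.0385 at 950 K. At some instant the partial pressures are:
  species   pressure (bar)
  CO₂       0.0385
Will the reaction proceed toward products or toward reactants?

(CaCO₃, CaO are pure solids — omitted from Qₚ.)
Qₚ = P(CO₂) = 0.0385
Qₚ = 0.0385 = Kₚ, so the system is already at equilibrium.

neither direction; the system is at equilibrium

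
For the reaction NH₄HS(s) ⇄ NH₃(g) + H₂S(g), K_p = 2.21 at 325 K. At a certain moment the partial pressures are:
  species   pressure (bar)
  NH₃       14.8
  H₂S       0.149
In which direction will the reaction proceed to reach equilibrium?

(NH₄HS is a pure solid — omitted from Q_p.)
Q_p = P(NH₃)·P(H₂S) = (14.8)·(0.149) = 2.21
Q_p = 2.21 = K_p, so the system is already at equilibrium.

at equilibrium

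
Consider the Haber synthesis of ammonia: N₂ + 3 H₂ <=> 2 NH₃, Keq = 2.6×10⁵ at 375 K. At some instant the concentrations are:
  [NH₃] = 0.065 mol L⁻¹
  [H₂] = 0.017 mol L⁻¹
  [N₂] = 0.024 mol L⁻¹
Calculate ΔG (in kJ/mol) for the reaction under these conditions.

ΔG = -6.18 kJ/mol

Q = [NH₃]² / ([N₂]·[H₂]³) = (0.065)² / ((0.024)·(0.017)³) = 35800
ΔG = RT ln(Q/Keq) = (8.314 J mol⁻¹ K⁻¹)(375 K) × ln(35800/2.6×10⁵)
   = (3.118 kJ/mol)(-1.983) = -6.18 kJ/mol
ΔG < 0, so the forward reaction is spontaneous (proceeds forward).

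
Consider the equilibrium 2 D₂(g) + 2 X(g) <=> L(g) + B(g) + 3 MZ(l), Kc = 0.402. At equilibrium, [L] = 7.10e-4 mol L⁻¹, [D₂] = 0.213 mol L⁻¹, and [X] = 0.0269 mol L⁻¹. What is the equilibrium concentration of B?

(MZ is a pure liquid — omitted from Kc.)
At equilibrium, Kc = [L]·[B] / ([D₂]²·[X]²) = 0.402.
(7.10e-4)·([B]) / ((0.213)²·(0.0269)²) = 0.402
[B] = 0.0186 mol L⁻¹

[B] = 0.0186 mol L⁻¹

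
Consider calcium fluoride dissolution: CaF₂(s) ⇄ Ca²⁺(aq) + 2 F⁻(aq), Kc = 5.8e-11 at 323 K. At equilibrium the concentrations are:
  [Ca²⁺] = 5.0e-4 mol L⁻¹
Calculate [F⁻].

(CaF₂ is a pure solid — omitted from Kc.)
At equilibrium, Kc = [Ca²⁺]·[F⁻]² = 5.8e-11.
(5.0e-4)·([F⁻])² = 5.8e-11
[F⁻]² = 1.16e-7 ⇒ [F⁻] = 3.4e-4 mol L⁻¹

[F⁻] = 3.4e-4 mol L⁻¹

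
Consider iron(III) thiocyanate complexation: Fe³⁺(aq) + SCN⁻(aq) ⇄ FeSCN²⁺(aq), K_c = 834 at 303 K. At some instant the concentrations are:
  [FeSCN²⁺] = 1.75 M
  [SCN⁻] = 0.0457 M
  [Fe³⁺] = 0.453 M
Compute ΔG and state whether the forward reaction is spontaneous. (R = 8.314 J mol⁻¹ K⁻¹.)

Q_c = [FeSCN²⁺] / ([Fe³⁺]·[SCN⁻]) = (1.75) / ((0.453)·(0.0457)) = 84.5
ΔG = RT ln(Q_c/K_c) = (8.314 J mol⁻¹ K⁻¹)(303 K) × ln(84.5/834)
   = (2.519 kJ/mol)(-2.289) = -5.77 kJ/mol
ΔG < 0, so the forward reaction is spontaneous (proceeds forward).

ΔG = -5.77 kJ/mol; the forward reaction is spontaneous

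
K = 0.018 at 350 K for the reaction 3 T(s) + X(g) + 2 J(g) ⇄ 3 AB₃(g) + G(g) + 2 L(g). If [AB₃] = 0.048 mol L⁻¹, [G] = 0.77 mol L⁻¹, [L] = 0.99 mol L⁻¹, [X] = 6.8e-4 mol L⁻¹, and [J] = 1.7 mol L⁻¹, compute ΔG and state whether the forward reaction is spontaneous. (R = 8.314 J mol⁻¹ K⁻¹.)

ΔG = 2.50 kJ/mol; the forward reaction is non-spontaneous

(T is a pure solid — omitted from Q.)
Q = [AB₃]³·[G]·[L]² / ([X]·[J]²) = (0.048)³·(0.77)·(0.99)² / ((6.8e-4)·(1.7)²) = 0.0425
ΔG = RT ln(Q/K) = (8.314 J mol⁻¹ K⁻¹)(350 K) × ln(0.0425/0.018)
   = (2.910 kJ/mol)(0.8591) = 2.50 kJ/mol
ΔG > 0, so the forward reaction is non-spontaneous (proceeds in reverse).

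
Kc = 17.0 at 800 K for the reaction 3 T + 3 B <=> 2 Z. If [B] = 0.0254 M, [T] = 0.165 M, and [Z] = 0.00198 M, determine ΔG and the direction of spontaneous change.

ΔG = 7.60 kJ/mol; the forward reaction is non-spontaneous

Qc = [Z]² / ([T]³·[B]³) = (0.00198)² / ((0.165)³·(0.0254)³) = 53.3
ΔG = RT ln(Qc/Kc) = (8.314 J mol⁻¹ K⁻¹)(800 K) × ln(53.3/17.0)
   = (6.651 kJ/mol)(1.143) = 7.60 kJ/mol
ΔG > 0, so the forward reaction is non-spontaneous (proceeds in reverse).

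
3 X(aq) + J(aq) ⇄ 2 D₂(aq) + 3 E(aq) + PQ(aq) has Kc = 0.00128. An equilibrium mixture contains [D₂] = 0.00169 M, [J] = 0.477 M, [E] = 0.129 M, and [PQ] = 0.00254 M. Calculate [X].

[X] = 0.00294 M

At equilibrium, Kc = [D₂]²·[E]³·[PQ] / ([X]³·[J]) = 0.00128.
(0.00169)²·(0.129)³·(0.00254) / (([X])³·(0.477)) = 0.00128
[X]³ = 2.55e-8 ⇒ [X] = 0.00294 M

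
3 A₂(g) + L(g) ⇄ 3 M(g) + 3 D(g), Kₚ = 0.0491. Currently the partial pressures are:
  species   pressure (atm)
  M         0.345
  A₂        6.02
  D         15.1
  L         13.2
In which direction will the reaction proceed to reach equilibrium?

Qₚ = P(M)³·P(D)³ / (P(A₂)³·P(L)) = (0.345)³·(15.1)³ / ((6.02)³·(13.2)) = 0.0491
Qₚ = 0.0491 = Kₚ, so the system is already at equilibrium.

no net change (already at equilibrium)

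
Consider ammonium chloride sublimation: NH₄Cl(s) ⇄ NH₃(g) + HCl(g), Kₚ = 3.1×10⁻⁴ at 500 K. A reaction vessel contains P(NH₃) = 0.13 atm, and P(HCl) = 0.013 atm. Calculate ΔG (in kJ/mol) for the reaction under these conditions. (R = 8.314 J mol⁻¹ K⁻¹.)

(NH₄Cl is a pure solid — omitted from Qₚ.)
Qₚ = P(NH₃)·P(HCl) = (0.13)·(0.013) = 0.00169
ΔG = RT ln(Qₚ/Kₚ) = (8.314 J mol⁻¹ K⁻¹)(500 K) × ln(0.00169/3.1×10⁻⁴)
   = (4.157 kJ/mol)(1.696) = 7.05 kJ/mol
ΔG > 0, so the forward reaction is non-spontaneous (proceeds in reverse).

ΔG = 7.05 kJ/mol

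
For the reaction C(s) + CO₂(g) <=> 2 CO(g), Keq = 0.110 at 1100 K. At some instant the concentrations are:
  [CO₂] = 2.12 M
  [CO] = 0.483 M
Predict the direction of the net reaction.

no net change (already at equilibrium)

(C is a pure solid — omitted from Q.)
Q = [CO]² / [CO₂] = (0.483)² / (2.12) = 0.110
Q = 0.110 = Keq, so the system is already at equilibrium.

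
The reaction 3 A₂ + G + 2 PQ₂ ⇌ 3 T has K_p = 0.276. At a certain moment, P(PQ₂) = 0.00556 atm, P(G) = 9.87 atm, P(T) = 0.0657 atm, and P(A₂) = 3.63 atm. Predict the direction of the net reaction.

forward (toward products)

Q_p = P(T)³ / (P(A₂)³·P(G)·P(PQ₂)²) = (0.0657)³ / ((3.63)³·(9.87)·(0.00556)²) = 0.0194
Q_p = 0.0194 < K_p = 0.276, so the forward reaction proceeds.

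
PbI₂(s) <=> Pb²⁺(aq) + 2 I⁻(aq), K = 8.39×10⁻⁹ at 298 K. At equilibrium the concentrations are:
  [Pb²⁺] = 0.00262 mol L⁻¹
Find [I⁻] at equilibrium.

[I⁻] = 0.00179 mol L⁻¹

(PbI₂ is a pure solid — omitted from K.)
At equilibrium, K = [Pb²⁺]·[I⁻]² = 8.39×10⁻⁹.
(0.00262)·([I⁻])² = 8.39×10⁻⁹
[I⁻]² = 3.20×10⁻⁶ ⇒ [I⁻] = 0.00179 mol L⁻¹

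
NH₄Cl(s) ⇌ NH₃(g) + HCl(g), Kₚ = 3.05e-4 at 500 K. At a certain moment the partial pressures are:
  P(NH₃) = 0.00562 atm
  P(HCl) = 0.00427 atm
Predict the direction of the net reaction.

to the right

(NH₄Cl is a pure solid — omitted from Qₚ.)
Qₚ = P(NH₃)·P(HCl) = (0.00562)·(0.00427) = 2.40e-5
Qₚ = 2.40e-5 < Kₚ = 3.05e-4, so the forward reaction proceeds.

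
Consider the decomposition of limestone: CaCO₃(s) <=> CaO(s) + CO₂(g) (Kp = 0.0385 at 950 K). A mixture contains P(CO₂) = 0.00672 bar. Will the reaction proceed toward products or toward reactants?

in the forward direction

(CaCO₃, CaO are pure solids — omitted from Qp.)
Qp = P(CO₂) = 0.00672
Qp = 0.00672 < Kp = 0.0385, so the forward reaction proceeds.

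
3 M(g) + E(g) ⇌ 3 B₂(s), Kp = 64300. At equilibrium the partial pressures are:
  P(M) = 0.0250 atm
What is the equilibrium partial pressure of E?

(B₂ is a pure solid — omitted from Kp.)
At equilibrium, Kp = 1 / (P(M)³·P(E)) = 64300.
1 / ((0.0250)³·(P(E))) = 64300
P(E) = 0.995 atm

P(E) = 0.995 atm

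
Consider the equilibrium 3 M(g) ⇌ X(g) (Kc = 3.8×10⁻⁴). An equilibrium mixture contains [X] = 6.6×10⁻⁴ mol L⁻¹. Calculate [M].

[M] = 1.2 mol L⁻¹

At equilibrium, Kc = [X] / [M]³ = 3.8×10⁻⁴.
(6.6×10⁻⁴) / ([M])³ = 3.8×10⁻⁴
[M]³ = 1.74 ⇒ [M] = 1.2 mol L⁻¹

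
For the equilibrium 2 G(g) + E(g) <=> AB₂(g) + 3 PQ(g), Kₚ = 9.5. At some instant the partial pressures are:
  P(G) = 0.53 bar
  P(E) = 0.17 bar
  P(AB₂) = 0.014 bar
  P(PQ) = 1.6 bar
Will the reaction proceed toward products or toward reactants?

forward (toward products)

Qₚ = P(AB₂)·P(PQ)³ / (P(G)²·P(E)) = (0.014)·(1.6)³ / ((0.53)²·(0.17)) = 1.2
Qₚ = 1.2 < Kₚ = 9.5, so the forward reaction proceeds.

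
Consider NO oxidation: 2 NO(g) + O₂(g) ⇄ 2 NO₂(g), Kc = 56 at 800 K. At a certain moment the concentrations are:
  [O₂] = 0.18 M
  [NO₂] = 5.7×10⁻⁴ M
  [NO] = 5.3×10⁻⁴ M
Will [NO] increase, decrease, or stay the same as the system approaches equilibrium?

decrease

Qc = [NO₂]² / ([NO]²·[O₂]) = (5.7×10⁻⁴)² / ((5.3×10⁻⁴)²·(0.18)) = 6.4
Qc = 6.4 < Kc = 56: net forward reaction.
NO is a reactant, so it decreases.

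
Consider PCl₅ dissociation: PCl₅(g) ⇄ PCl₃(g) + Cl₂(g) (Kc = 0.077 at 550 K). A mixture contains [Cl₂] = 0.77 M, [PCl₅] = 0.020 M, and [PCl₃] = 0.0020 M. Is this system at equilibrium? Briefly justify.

Qc = [PCl₃]·[Cl₂] / [PCl₅] = (0.0020)·(0.77) / (0.020) = 0.077
Qc = 0.077 = Kc; the system is at equilibrium.

yes, at equilibrium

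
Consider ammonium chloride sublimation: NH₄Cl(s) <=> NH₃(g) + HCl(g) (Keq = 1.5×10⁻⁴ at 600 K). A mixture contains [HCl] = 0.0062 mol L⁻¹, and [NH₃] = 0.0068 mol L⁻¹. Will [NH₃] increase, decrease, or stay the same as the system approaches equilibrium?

increase

(NH₄Cl is a pure solid — omitted from Q.)
Q = [NH₃]·[HCl] = (0.0068)·(0.0062) = 4.2×10⁻⁵
Q = 4.2×10⁻⁵ < Keq = 1.5×10⁻⁴: net forward reaction.
NH₃ is a product, so it increases.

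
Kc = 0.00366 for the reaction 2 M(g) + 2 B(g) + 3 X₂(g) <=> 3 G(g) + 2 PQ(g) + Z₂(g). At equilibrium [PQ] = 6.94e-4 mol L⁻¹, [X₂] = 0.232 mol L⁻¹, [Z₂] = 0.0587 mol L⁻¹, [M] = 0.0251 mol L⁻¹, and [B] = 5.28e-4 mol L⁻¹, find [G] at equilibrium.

[G] = 0.00657 mol L⁻¹

At equilibrium, Kc = [G]³·[PQ]²·[Z₂] / ([M]²·[B]²·[X₂]³) = 0.00366.
([G])³·(6.94e-4)²·(0.0587) / ((0.0251)²·(5.28e-4)²·(0.232)³) = 0.00366
[G]³ = 2.84e-7 ⇒ [G] = 0.00657 mol L⁻¹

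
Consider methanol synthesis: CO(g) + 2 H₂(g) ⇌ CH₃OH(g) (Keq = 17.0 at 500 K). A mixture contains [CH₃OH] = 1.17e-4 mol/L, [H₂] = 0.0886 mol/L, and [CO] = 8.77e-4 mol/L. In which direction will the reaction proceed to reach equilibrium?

neither direction; the system is at equilibrium

Q = [CH₃OH] / ([CO]·[H₂]²) = (1.17e-4) / ((8.77e-4)·(0.0886)²) = 17.0
Q = 17.0 = Keq, so the system is already at equilibrium.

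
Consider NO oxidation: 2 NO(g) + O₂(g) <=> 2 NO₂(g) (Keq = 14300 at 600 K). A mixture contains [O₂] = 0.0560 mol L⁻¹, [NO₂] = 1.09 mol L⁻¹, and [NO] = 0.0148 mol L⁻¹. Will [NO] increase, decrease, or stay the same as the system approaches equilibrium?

Q = [NO₂]² / ([NO]²·[O₂]) = (1.09)² / ((0.0148)²·(0.0560)) = 96900
Q = 96900 > Keq = 14300: net reverse reaction.
NO is a reactant, so it increases.

increase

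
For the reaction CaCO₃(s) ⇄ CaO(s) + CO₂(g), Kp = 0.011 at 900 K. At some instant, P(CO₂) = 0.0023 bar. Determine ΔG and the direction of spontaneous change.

ΔG = -11.7 kJ/mol; the forward reaction is spontaneous

(CaCO₃, CaO are pure solids — omitted from Qp.)
Qp = P(CO₂) = 0.00230
ΔG = RT ln(Qp/Kp) = (8.314 J mol⁻¹ K⁻¹)(900 K) × ln(0.00230/0.011)
   = (7.483 kJ/mol)(-1.565) = -11.7 kJ/mol
ΔG < 0, so the forward reaction is spontaneous (proceeds forward).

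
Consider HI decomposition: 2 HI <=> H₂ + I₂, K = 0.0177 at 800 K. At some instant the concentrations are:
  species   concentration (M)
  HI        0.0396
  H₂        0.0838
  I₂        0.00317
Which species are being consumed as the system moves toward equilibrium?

H₂, I₂ (products)

Q = [H₂]·[I₂] / [HI]² = (0.0838)·(0.00317) / (0.0396)² = 0.169
Q = 0.169 > K = 0.0177: net reverse reaction.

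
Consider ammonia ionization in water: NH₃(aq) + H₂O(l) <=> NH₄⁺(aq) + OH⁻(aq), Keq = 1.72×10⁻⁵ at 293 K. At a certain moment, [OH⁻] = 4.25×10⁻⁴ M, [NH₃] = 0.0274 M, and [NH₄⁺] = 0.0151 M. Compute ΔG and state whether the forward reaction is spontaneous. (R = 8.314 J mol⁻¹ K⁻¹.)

(H₂O is a pure liquid — omitted from Q.)
Q = [NH₄⁺]·[OH⁻] / [NH₃] = (0.0151)·(4.25×10⁻⁴) / (0.0274) = 2.34×10⁻⁴
ΔG = RT ln(Q/Keq) = (8.314 J mol⁻¹ K⁻¹)(293 K) × ln(2.34×10⁻⁴/1.72×10⁻⁵)
   = (2.436 kJ/mol)(2.610) = 6.36 kJ/mol
ΔG > 0, so the forward reaction is non-spontaneous (proceeds in reverse).

ΔG = 6.36 kJ/mol; the forward reaction is non-spontaneous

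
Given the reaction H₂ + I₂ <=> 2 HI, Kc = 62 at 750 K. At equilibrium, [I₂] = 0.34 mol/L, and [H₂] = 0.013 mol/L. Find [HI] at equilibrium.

[HI] = 0.52 mol/L

At equilibrium, Kc = [HI]² / ([H₂]·[I₂]) = 62.
([HI])² / ((0.013)·(0.34)) = 62
[HI]² = 0.274 ⇒ [HI] = 0.52 mol/L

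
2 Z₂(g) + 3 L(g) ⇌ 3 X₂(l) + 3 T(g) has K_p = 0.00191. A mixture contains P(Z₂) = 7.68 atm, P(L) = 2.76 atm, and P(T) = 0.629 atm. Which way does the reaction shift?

toward products

(X₂ is a pure liquid — omitted from Q_p.)
Q_p = P(T)³ / (P(Z₂)²·P(L)³) = (0.629)³ / ((7.68)²·(2.76)³) = 2.01e-4
Q_p = 2.01e-4 < K_p = 0.00191, so the forward reaction proceeds.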